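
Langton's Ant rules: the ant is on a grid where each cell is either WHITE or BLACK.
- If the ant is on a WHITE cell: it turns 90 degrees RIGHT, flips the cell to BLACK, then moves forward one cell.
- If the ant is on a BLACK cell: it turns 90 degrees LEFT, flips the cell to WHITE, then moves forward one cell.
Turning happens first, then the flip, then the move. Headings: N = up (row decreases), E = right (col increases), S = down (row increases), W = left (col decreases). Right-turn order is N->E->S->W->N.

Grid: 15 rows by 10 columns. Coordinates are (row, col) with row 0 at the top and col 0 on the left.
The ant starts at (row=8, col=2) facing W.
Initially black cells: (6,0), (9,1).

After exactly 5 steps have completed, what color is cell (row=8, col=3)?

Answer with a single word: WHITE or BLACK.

Step 1: on WHITE (8,2): turn R to N, flip to black, move to (7,2). |black|=3
Step 2: on WHITE (7,2): turn R to E, flip to black, move to (7,3). |black|=4
Step 3: on WHITE (7,3): turn R to S, flip to black, move to (8,3). |black|=5
Step 4: on WHITE (8,3): turn R to W, flip to black, move to (8,2). |black|=6
Step 5: on BLACK (8,2): turn L to S, flip to white, move to (9,2). |black|=5

Answer: BLACK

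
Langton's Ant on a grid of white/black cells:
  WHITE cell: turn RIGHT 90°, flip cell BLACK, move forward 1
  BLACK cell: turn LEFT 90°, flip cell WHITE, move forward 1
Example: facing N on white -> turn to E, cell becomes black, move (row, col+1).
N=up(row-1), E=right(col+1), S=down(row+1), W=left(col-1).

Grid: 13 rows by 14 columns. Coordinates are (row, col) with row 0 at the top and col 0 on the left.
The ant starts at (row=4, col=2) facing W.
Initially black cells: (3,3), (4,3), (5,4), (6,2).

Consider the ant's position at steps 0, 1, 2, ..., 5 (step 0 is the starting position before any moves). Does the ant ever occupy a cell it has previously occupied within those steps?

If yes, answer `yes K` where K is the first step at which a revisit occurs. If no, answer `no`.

Step 1: on WHITE (4,2): turn R to N, flip to black, move to (3,2). |black|=5 — new cell
Step 2: on WHITE (3,2): turn R to E, flip to black, move to (3,3). |black|=6 — new cell
Step 3: on BLACK (3,3): turn L to N, flip to white, move to (2,3). |black|=5 — new cell
Step 4: on WHITE (2,3): turn R to E, flip to black, move to (2,4). |black|=6 — new cell
Step 5: on WHITE (2,4): turn R to S, flip to black, move to (3,4). |black|=7 — new cell
No revisit within 5 steps.

Answer: no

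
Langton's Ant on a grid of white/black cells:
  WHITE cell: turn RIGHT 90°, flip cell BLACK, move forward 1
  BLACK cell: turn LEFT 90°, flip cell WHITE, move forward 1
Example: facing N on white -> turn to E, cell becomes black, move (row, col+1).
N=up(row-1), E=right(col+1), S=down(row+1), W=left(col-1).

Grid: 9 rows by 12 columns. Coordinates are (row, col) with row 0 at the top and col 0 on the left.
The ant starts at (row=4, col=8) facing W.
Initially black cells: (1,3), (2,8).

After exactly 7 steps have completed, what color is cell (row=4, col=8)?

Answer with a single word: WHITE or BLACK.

Answer: WHITE

Derivation:
Step 1: on WHITE (4,8): turn R to N, flip to black, move to (3,8). |black|=3
Step 2: on WHITE (3,8): turn R to E, flip to black, move to (3,9). |black|=4
Step 3: on WHITE (3,9): turn R to S, flip to black, move to (4,9). |black|=5
Step 4: on WHITE (4,9): turn R to W, flip to black, move to (4,8). |black|=6
Step 5: on BLACK (4,8): turn L to S, flip to white, move to (5,8). |black|=5
Step 6: on WHITE (5,8): turn R to W, flip to black, move to (5,7). |black|=6
Step 7: on WHITE (5,7): turn R to N, flip to black, move to (4,7). |black|=7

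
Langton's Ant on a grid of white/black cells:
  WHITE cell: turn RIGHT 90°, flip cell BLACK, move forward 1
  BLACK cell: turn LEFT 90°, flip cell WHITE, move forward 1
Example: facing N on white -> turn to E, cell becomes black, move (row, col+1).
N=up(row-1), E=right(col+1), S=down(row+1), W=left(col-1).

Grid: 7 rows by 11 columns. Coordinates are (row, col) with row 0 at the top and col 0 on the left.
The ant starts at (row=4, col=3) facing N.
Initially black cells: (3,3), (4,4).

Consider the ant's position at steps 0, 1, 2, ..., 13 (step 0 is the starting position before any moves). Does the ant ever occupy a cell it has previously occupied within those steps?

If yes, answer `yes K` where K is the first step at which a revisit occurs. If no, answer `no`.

Step 1: on WHITE (4,3): turn R to E, flip to black, move to (4,4). |black|=3 — new cell
Step 2: on BLACK (4,4): turn L to N, flip to white, move to (3,4). |black|=2 — new cell
Step 3: on WHITE (3,4): turn R to E, flip to black, move to (3,5). |black|=3 — new cell
Step 4: on WHITE (3,5): turn R to S, flip to black, move to (4,5). |black|=4 — new cell
Step 5: on WHITE (4,5): turn R to W, flip to black, move to (4,4). |black|=5 — REVISIT

Answer: yes 5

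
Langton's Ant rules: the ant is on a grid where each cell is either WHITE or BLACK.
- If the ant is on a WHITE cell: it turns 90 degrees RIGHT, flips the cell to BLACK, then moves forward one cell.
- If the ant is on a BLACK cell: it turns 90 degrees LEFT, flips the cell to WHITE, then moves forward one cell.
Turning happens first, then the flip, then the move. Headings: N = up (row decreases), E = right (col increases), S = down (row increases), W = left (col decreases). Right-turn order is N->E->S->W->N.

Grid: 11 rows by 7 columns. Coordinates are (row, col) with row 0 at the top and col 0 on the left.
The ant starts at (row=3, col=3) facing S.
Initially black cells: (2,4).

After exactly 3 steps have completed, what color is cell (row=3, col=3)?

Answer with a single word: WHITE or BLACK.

Step 1: on WHITE (3,3): turn R to W, flip to black, move to (3,2). |black|=2
Step 2: on WHITE (3,2): turn R to N, flip to black, move to (2,2). |black|=3
Step 3: on WHITE (2,2): turn R to E, flip to black, move to (2,3). |black|=4

Answer: BLACK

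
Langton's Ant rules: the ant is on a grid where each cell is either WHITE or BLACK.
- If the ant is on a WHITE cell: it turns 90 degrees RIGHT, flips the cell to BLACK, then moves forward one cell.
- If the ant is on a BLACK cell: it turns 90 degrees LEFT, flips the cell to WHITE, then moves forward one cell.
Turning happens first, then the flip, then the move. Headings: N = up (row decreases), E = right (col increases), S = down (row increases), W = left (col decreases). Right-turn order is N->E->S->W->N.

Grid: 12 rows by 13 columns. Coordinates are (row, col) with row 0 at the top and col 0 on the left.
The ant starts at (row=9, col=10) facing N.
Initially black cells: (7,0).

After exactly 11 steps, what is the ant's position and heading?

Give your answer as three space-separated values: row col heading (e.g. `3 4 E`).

Step 1: on WHITE (9,10): turn R to E, flip to black, move to (9,11). |black|=2
Step 2: on WHITE (9,11): turn R to S, flip to black, move to (10,11). |black|=3
Step 3: on WHITE (10,11): turn R to W, flip to black, move to (10,10). |black|=4
Step 4: on WHITE (10,10): turn R to N, flip to black, move to (9,10). |black|=5
Step 5: on BLACK (9,10): turn L to W, flip to white, move to (9,9). |black|=4
Step 6: on WHITE (9,9): turn R to N, flip to black, move to (8,9). |black|=5
Step 7: on WHITE (8,9): turn R to E, flip to black, move to (8,10). |black|=6
Step 8: on WHITE (8,10): turn R to S, flip to black, move to (9,10). |black|=7
Step 9: on WHITE (9,10): turn R to W, flip to black, move to (9,9). |black|=8
Step 10: on BLACK (9,9): turn L to S, flip to white, move to (10,9). |black|=7
Step 11: on WHITE (10,9): turn R to W, flip to black, move to (10,8). |black|=8

Answer: 10 8 W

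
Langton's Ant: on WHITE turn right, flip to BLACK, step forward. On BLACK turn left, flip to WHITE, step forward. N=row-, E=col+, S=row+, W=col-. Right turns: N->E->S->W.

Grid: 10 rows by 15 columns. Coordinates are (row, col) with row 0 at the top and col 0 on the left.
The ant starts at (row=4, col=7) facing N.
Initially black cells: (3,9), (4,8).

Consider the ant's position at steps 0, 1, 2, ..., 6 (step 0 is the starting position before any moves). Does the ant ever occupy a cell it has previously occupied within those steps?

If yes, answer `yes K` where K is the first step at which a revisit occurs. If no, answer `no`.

Step 1: on WHITE (4,7): turn R to E, flip to black, move to (4,8). |black|=3 — new cell
Step 2: on BLACK (4,8): turn L to N, flip to white, move to (3,8). |black|=2 — new cell
Step 3: on WHITE (3,8): turn R to E, flip to black, move to (3,9). |black|=3 — new cell
Step 4: on BLACK (3,9): turn L to N, flip to white, move to (2,9). |black|=2 — new cell
Step 5: on WHITE (2,9): turn R to E, flip to black, move to (2,10). |black|=3 — new cell
Step 6: on WHITE (2,10): turn R to S, flip to black, move to (3,10). |black|=4 — new cell
No revisit within 6 steps.

Answer: no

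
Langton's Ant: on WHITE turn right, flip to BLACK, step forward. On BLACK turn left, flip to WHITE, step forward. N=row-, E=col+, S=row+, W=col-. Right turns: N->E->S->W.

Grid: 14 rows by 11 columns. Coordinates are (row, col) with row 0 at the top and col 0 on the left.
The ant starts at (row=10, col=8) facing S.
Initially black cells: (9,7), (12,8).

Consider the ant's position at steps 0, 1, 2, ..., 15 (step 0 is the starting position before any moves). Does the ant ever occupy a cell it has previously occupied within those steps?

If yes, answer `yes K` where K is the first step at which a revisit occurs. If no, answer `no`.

Answer: yes 6

Derivation:
Step 1: on WHITE (10,8): turn R to W, flip to black, move to (10,7). |black|=3 — new cell
Step 2: on WHITE (10,7): turn R to N, flip to black, move to (9,7). |black|=4 — new cell
Step 3: on BLACK (9,7): turn L to W, flip to white, move to (9,6). |black|=3 — new cell
Step 4: on WHITE (9,6): turn R to N, flip to black, move to (8,6). |black|=4 — new cell
Step 5: on WHITE (8,6): turn R to E, flip to black, move to (8,7). |black|=5 — new cell
Step 6: on WHITE (8,7): turn R to S, flip to black, move to (9,7). |black|=6 — REVISIT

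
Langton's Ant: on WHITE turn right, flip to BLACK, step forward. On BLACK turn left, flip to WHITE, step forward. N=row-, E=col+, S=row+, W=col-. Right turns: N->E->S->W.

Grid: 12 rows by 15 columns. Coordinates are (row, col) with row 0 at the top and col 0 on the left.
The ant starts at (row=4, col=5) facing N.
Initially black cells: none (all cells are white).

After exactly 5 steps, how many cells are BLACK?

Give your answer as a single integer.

Step 1: on WHITE (4,5): turn R to E, flip to black, move to (4,6). |black|=1
Step 2: on WHITE (4,6): turn R to S, flip to black, move to (5,6). |black|=2
Step 3: on WHITE (5,6): turn R to W, flip to black, move to (5,5). |black|=3
Step 4: on WHITE (5,5): turn R to N, flip to black, move to (4,5). |black|=4
Step 5: on BLACK (4,5): turn L to W, flip to white, move to (4,4). |black|=3

Answer: 3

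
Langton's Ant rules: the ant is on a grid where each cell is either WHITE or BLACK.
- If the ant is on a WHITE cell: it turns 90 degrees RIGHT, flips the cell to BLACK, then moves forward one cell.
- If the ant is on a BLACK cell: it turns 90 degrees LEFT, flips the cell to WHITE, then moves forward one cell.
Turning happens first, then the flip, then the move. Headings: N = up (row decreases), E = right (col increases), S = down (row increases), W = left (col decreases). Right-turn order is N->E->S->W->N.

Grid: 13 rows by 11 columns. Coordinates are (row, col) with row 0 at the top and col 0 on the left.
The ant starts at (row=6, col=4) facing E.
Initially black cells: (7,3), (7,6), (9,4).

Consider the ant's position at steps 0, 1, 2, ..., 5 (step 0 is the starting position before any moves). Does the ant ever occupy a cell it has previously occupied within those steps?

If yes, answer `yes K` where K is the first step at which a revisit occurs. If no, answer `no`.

Step 1: on WHITE (6,4): turn R to S, flip to black, move to (7,4). |black|=4 — new cell
Step 2: on WHITE (7,4): turn R to W, flip to black, move to (7,3). |black|=5 — new cell
Step 3: on BLACK (7,3): turn L to S, flip to white, move to (8,3). |black|=4 — new cell
Step 4: on WHITE (8,3): turn R to W, flip to black, move to (8,2). |black|=5 — new cell
Step 5: on WHITE (8,2): turn R to N, flip to black, move to (7,2). |black|=6 — new cell
No revisit within 5 steps.

Answer: no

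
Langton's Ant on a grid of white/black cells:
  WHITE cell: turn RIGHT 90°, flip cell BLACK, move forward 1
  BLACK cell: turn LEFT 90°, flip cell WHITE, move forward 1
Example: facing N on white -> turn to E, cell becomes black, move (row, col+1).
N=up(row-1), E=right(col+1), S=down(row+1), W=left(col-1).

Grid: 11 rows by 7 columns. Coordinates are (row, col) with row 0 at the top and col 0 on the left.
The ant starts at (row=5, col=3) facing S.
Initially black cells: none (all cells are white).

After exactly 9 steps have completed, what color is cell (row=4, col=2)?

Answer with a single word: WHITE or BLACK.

Answer: BLACK

Derivation:
Step 1: on WHITE (5,3): turn R to W, flip to black, move to (5,2). |black|=1
Step 2: on WHITE (5,2): turn R to N, flip to black, move to (4,2). |black|=2
Step 3: on WHITE (4,2): turn R to E, flip to black, move to (4,3). |black|=3
Step 4: on WHITE (4,3): turn R to S, flip to black, move to (5,3). |black|=4
Step 5: on BLACK (5,3): turn L to E, flip to white, move to (5,4). |black|=3
Step 6: on WHITE (5,4): turn R to S, flip to black, move to (6,4). |black|=4
Step 7: on WHITE (6,4): turn R to W, flip to black, move to (6,3). |black|=5
Step 8: on WHITE (6,3): turn R to N, flip to black, move to (5,3). |black|=6
Step 9: on WHITE (5,3): turn R to E, flip to black, move to (5,4). |black|=7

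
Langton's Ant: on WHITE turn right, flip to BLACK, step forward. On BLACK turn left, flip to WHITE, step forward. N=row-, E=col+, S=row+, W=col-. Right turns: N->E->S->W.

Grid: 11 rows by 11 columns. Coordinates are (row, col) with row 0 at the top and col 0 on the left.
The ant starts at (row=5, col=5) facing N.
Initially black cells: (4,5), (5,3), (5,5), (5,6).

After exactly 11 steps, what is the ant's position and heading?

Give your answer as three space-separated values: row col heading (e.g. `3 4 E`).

Step 1: on BLACK (5,5): turn L to W, flip to white, move to (5,4). |black|=3
Step 2: on WHITE (5,4): turn R to N, flip to black, move to (4,4). |black|=4
Step 3: on WHITE (4,4): turn R to E, flip to black, move to (4,5). |black|=5
Step 4: on BLACK (4,5): turn L to N, flip to white, move to (3,5). |black|=4
Step 5: on WHITE (3,5): turn R to E, flip to black, move to (3,6). |black|=5
Step 6: on WHITE (3,6): turn R to S, flip to black, move to (4,6). |black|=6
Step 7: on WHITE (4,6): turn R to W, flip to black, move to (4,5). |black|=7
Step 8: on WHITE (4,5): turn R to N, flip to black, move to (3,5). |black|=8
Step 9: on BLACK (3,5): turn L to W, flip to white, move to (3,4). |black|=7
Step 10: on WHITE (3,4): turn R to N, flip to black, move to (2,4). |black|=8
Step 11: on WHITE (2,4): turn R to E, flip to black, move to (2,5). |black|=9

Answer: 2 5 E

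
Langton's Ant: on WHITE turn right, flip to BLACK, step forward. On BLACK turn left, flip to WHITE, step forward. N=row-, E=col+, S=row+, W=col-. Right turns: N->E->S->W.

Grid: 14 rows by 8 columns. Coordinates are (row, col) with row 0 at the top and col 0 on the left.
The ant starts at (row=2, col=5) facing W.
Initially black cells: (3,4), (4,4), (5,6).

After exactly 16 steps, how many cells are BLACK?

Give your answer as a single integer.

Answer: 9

Derivation:
Step 1: on WHITE (2,5): turn R to N, flip to black, move to (1,5). |black|=4
Step 2: on WHITE (1,5): turn R to E, flip to black, move to (1,6). |black|=5
Step 3: on WHITE (1,6): turn R to S, flip to black, move to (2,6). |black|=6
Step 4: on WHITE (2,6): turn R to W, flip to black, move to (2,5). |black|=7
Step 5: on BLACK (2,5): turn L to S, flip to white, move to (3,5). |black|=6
Step 6: on WHITE (3,5): turn R to W, flip to black, move to (3,4). |black|=7
Step 7: on BLACK (3,4): turn L to S, flip to white, move to (4,4). |black|=6
Step 8: on BLACK (4,4): turn L to E, flip to white, move to (4,5). |black|=5
Step 9: on WHITE (4,5): turn R to S, flip to black, move to (5,5). |black|=6
Step 10: on WHITE (5,5): turn R to W, flip to black, move to (5,4). |black|=7
Step 11: on WHITE (5,4): turn R to N, flip to black, move to (4,4). |black|=8
Step 12: on WHITE (4,4): turn R to E, flip to black, move to (4,5). |black|=9
Step 13: on BLACK (4,5): turn L to N, flip to white, move to (3,5). |black|=8
Step 14: on BLACK (3,5): turn L to W, flip to white, move to (3,4). |black|=7
Step 15: on WHITE (3,4): turn R to N, flip to black, move to (2,4). |black|=8
Step 16: on WHITE (2,4): turn R to E, flip to black, move to (2,5). |black|=9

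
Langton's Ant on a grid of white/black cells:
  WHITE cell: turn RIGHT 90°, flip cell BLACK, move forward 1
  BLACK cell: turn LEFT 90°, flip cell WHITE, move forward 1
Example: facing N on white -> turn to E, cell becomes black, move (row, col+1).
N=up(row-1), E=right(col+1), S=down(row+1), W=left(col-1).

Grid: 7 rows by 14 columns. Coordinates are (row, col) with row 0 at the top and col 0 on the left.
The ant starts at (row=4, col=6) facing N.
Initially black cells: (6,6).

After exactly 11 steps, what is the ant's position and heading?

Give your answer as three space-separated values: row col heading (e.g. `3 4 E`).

Step 1: on WHITE (4,6): turn R to E, flip to black, move to (4,7). |black|=2
Step 2: on WHITE (4,7): turn R to S, flip to black, move to (5,7). |black|=3
Step 3: on WHITE (5,7): turn R to W, flip to black, move to (5,6). |black|=4
Step 4: on WHITE (5,6): turn R to N, flip to black, move to (4,6). |black|=5
Step 5: on BLACK (4,6): turn L to W, flip to white, move to (4,5). |black|=4
Step 6: on WHITE (4,5): turn R to N, flip to black, move to (3,5). |black|=5
Step 7: on WHITE (3,5): turn R to E, flip to black, move to (3,6). |black|=6
Step 8: on WHITE (3,6): turn R to S, flip to black, move to (4,6). |black|=7
Step 9: on WHITE (4,6): turn R to W, flip to black, move to (4,5). |black|=8
Step 10: on BLACK (4,5): turn L to S, flip to white, move to (5,5). |black|=7
Step 11: on WHITE (5,5): turn R to W, flip to black, move to (5,4). |black|=8

Answer: 5 4 W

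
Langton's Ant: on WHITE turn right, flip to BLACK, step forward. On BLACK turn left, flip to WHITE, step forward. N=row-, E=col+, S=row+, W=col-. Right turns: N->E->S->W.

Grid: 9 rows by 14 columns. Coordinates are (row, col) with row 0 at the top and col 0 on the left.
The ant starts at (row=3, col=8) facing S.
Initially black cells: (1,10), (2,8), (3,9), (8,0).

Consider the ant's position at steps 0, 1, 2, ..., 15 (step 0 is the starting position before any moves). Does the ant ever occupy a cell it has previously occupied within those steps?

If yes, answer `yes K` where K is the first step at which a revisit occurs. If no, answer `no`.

Step 1: on WHITE (3,8): turn R to W, flip to black, move to (3,7). |black|=5 — new cell
Step 2: on WHITE (3,7): turn R to N, flip to black, move to (2,7). |black|=6 — new cell
Step 3: on WHITE (2,7): turn R to E, flip to black, move to (2,8). |black|=7 — new cell
Step 4: on BLACK (2,8): turn L to N, flip to white, move to (1,8). |black|=6 — new cell
Step 5: on WHITE (1,8): turn R to E, flip to black, move to (1,9). |black|=7 — new cell
Step 6: on WHITE (1,9): turn R to S, flip to black, move to (2,9). |black|=8 — new cell
Step 7: on WHITE (2,9): turn R to W, flip to black, move to (2,8). |black|=9 — REVISIT

Answer: yes 7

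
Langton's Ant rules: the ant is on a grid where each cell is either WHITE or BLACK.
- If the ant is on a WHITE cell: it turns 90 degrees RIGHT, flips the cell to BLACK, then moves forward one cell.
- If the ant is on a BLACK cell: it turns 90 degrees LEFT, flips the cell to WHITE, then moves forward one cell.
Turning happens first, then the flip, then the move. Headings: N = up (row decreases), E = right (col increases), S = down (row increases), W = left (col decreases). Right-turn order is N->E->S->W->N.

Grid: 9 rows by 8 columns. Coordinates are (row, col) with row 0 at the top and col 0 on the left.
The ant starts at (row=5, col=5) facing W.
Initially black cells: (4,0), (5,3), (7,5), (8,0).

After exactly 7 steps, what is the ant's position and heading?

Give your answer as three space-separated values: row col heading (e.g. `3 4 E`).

Answer: 5 4 N

Derivation:
Step 1: on WHITE (5,5): turn R to N, flip to black, move to (4,5). |black|=5
Step 2: on WHITE (4,5): turn R to E, flip to black, move to (4,6). |black|=6
Step 3: on WHITE (4,6): turn R to S, flip to black, move to (5,6). |black|=7
Step 4: on WHITE (5,6): turn R to W, flip to black, move to (5,5). |black|=8
Step 5: on BLACK (5,5): turn L to S, flip to white, move to (6,5). |black|=7
Step 6: on WHITE (6,5): turn R to W, flip to black, move to (6,4). |black|=8
Step 7: on WHITE (6,4): turn R to N, flip to black, move to (5,4). |black|=9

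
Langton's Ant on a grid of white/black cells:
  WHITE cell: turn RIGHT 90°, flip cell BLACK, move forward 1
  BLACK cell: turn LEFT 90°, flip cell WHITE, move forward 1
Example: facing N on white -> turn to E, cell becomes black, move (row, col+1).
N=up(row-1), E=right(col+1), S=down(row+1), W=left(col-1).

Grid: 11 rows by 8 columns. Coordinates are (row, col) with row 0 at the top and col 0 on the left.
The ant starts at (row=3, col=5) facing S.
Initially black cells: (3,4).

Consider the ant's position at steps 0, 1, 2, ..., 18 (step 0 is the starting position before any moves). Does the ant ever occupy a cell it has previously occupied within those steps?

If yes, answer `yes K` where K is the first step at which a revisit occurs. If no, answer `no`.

Step 1: on WHITE (3,5): turn R to W, flip to black, move to (3,4). |black|=2 — new cell
Step 2: on BLACK (3,4): turn L to S, flip to white, move to (4,4). |black|=1 — new cell
Step 3: on WHITE (4,4): turn R to W, flip to black, move to (4,3). |black|=2 — new cell
Step 4: on WHITE (4,3): turn R to N, flip to black, move to (3,3). |black|=3 — new cell
Step 5: on WHITE (3,3): turn R to E, flip to black, move to (3,4). |black|=4 — REVISIT

Answer: yes 5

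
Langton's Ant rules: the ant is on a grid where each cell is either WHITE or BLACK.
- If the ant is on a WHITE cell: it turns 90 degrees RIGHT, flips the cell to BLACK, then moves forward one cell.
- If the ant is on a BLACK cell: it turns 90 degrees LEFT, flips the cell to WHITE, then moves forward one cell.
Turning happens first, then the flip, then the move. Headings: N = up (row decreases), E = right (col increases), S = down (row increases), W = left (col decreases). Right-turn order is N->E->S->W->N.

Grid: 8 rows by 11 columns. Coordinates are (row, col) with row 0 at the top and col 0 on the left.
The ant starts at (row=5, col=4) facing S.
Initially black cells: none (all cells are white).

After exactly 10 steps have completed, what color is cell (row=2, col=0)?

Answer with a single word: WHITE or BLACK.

Answer: WHITE

Derivation:
Step 1: on WHITE (5,4): turn R to W, flip to black, move to (5,3). |black|=1
Step 2: on WHITE (5,3): turn R to N, flip to black, move to (4,3). |black|=2
Step 3: on WHITE (4,3): turn R to E, flip to black, move to (4,4). |black|=3
Step 4: on WHITE (4,4): turn R to S, flip to black, move to (5,4). |black|=4
Step 5: on BLACK (5,4): turn L to E, flip to white, move to (5,5). |black|=3
Step 6: on WHITE (5,5): turn R to S, flip to black, move to (6,5). |black|=4
Step 7: on WHITE (6,5): turn R to W, flip to black, move to (6,4). |black|=5
Step 8: on WHITE (6,4): turn R to N, flip to black, move to (5,4). |black|=6
Step 9: on WHITE (5,4): turn R to E, flip to black, move to (5,5). |black|=7
Step 10: on BLACK (5,5): turn L to N, flip to white, move to (4,5). |black|=6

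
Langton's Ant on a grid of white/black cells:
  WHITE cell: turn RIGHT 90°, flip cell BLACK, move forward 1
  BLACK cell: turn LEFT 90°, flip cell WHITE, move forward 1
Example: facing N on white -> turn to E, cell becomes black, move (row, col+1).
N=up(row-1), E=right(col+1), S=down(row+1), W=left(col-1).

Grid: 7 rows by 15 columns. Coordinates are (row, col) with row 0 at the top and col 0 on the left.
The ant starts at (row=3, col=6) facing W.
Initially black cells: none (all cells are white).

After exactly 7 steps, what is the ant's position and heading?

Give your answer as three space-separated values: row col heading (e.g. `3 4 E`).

Answer: 3 5 N

Derivation:
Step 1: on WHITE (3,6): turn R to N, flip to black, move to (2,6). |black|=1
Step 2: on WHITE (2,6): turn R to E, flip to black, move to (2,7). |black|=2
Step 3: on WHITE (2,7): turn R to S, flip to black, move to (3,7). |black|=3
Step 4: on WHITE (3,7): turn R to W, flip to black, move to (3,6). |black|=4
Step 5: on BLACK (3,6): turn L to S, flip to white, move to (4,6). |black|=3
Step 6: on WHITE (4,6): turn R to W, flip to black, move to (4,5). |black|=4
Step 7: on WHITE (4,5): turn R to N, flip to black, move to (3,5). |black|=5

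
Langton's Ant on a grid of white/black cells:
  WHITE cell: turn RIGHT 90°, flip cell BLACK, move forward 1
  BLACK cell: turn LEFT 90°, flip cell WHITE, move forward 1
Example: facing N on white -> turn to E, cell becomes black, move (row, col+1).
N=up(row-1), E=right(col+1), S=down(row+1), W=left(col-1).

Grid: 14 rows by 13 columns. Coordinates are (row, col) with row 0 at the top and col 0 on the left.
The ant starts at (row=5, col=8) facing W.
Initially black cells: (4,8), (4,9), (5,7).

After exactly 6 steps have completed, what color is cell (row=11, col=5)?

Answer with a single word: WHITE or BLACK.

Answer: WHITE

Derivation:
Step 1: on WHITE (5,8): turn R to N, flip to black, move to (4,8). |black|=4
Step 2: on BLACK (4,8): turn L to W, flip to white, move to (4,7). |black|=3
Step 3: on WHITE (4,7): turn R to N, flip to black, move to (3,7). |black|=4
Step 4: on WHITE (3,7): turn R to E, flip to black, move to (3,8). |black|=5
Step 5: on WHITE (3,8): turn R to S, flip to black, move to (4,8). |black|=6
Step 6: on WHITE (4,8): turn R to W, flip to black, move to (4,7). |black|=7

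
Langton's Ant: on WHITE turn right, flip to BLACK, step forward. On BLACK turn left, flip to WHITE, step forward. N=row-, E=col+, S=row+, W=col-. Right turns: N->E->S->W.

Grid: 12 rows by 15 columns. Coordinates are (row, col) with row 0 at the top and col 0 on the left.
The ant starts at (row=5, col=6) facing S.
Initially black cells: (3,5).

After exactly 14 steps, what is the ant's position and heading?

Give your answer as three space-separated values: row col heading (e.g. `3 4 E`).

Step 1: on WHITE (5,6): turn R to W, flip to black, move to (5,5). |black|=2
Step 2: on WHITE (5,5): turn R to N, flip to black, move to (4,5). |black|=3
Step 3: on WHITE (4,5): turn R to E, flip to black, move to (4,6). |black|=4
Step 4: on WHITE (4,6): turn R to S, flip to black, move to (5,6). |black|=5
Step 5: on BLACK (5,6): turn L to E, flip to white, move to (5,7). |black|=4
Step 6: on WHITE (5,7): turn R to S, flip to black, move to (6,7). |black|=5
Step 7: on WHITE (6,7): turn R to W, flip to black, move to (6,6). |black|=6
Step 8: on WHITE (6,6): turn R to N, flip to black, move to (5,6). |black|=7
Step 9: on WHITE (5,6): turn R to E, flip to black, move to (5,7). |black|=8
Step 10: on BLACK (5,7): turn L to N, flip to white, move to (4,7). |black|=7
Step 11: on WHITE (4,7): turn R to E, flip to black, move to (4,8). |black|=8
Step 12: on WHITE (4,8): turn R to S, flip to black, move to (5,8). |black|=9
Step 13: on WHITE (5,8): turn R to W, flip to black, move to (5,7). |black|=10
Step 14: on WHITE (5,7): turn R to N, flip to black, move to (4,7). |black|=11

Answer: 4 7 N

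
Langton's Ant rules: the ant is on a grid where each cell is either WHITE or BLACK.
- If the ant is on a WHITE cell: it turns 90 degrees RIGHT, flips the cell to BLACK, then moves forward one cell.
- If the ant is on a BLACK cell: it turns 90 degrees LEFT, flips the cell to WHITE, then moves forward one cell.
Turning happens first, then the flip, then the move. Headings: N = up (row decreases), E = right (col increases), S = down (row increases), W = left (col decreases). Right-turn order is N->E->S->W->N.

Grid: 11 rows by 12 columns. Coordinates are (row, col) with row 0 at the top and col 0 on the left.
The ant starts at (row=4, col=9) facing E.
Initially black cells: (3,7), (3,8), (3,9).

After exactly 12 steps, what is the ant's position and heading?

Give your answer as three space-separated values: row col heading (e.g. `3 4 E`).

Step 1: on WHITE (4,9): turn R to S, flip to black, move to (5,9). |black|=4
Step 2: on WHITE (5,9): turn R to W, flip to black, move to (5,8). |black|=5
Step 3: on WHITE (5,8): turn R to N, flip to black, move to (4,8). |black|=6
Step 4: on WHITE (4,8): turn R to E, flip to black, move to (4,9). |black|=7
Step 5: on BLACK (4,9): turn L to N, flip to white, move to (3,9). |black|=6
Step 6: on BLACK (3,9): turn L to W, flip to white, move to (3,8). |black|=5
Step 7: on BLACK (3,8): turn L to S, flip to white, move to (4,8). |black|=4
Step 8: on BLACK (4,8): turn L to E, flip to white, move to (4,9). |black|=3
Step 9: on WHITE (4,9): turn R to S, flip to black, move to (5,9). |black|=4
Step 10: on BLACK (5,9): turn L to E, flip to white, move to (5,10). |black|=3
Step 11: on WHITE (5,10): turn R to S, flip to black, move to (6,10). |black|=4
Step 12: on WHITE (6,10): turn R to W, flip to black, move to (6,9). |black|=5

Answer: 6 9 W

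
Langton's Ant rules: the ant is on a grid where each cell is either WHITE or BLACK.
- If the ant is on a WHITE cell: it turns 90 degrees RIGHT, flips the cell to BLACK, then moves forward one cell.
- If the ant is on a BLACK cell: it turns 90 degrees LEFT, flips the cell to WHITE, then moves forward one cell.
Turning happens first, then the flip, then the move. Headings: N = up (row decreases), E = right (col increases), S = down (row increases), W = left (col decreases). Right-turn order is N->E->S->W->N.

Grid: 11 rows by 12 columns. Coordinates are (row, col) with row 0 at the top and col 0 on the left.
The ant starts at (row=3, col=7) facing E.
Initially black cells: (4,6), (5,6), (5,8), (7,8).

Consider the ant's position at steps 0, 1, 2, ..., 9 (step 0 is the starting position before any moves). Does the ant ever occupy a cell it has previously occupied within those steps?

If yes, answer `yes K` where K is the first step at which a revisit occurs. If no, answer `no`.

Step 1: on WHITE (3,7): turn R to S, flip to black, move to (4,7). |black|=5 — new cell
Step 2: on WHITE (4,7): turn R to W, flip to black, move to (4,6). |black|=6 — new cell
Step 3: on BLACK (4,6): turn L to S, flip to white, move to (5,6). |black|=5 — new cell
Step 4: on BLACK (5,6): turn L to E, flip to white, move to (5,7). |black|=4 — new cell
Step 5: on WHITE (5,7): turn R to S, flip to black, move to (6,7). |black|=5 — new cell
Step 6: on WHITE (6,7): turn R to W, flip to black, move to (6,6). |black|=6 — new cell
Step 7: on WHITE (6,6): turn R to N, flip to black, move to (5,6). |black|=7 — REVISIT

Answer: yes 7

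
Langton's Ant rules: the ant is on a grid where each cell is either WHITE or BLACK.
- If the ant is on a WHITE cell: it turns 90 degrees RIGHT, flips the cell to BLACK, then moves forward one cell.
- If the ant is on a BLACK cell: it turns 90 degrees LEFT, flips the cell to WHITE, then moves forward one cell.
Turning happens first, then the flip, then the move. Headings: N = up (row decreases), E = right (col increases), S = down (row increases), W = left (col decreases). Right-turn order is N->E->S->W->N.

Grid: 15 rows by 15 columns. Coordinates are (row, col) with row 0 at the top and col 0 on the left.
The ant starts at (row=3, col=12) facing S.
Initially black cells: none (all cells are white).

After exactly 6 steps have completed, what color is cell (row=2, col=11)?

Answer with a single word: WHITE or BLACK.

Answer: BLACK

Derivation:
Step 1: on WHITE (3,12): turn R to W, flip to black, move to (3,11). |black|=1
Step 2: on WHITE (3,11): turn R to N, flip to black, move to (2,11). |black|=2
Step 3: on WHITE (2,11): turn R to E, flip to black, move to (2,12). |black|=3
Step 4: on WHITE (2,12): turn R to S, flip to black, move to (3,12). |black|=4
Step 5: on BLACK (3,12): turn L to E, flip to white, move to (3,13). |black|=3
Step 6: on WHITE (3,13): turn R to S, flip to black, move to (4,13). |black|=4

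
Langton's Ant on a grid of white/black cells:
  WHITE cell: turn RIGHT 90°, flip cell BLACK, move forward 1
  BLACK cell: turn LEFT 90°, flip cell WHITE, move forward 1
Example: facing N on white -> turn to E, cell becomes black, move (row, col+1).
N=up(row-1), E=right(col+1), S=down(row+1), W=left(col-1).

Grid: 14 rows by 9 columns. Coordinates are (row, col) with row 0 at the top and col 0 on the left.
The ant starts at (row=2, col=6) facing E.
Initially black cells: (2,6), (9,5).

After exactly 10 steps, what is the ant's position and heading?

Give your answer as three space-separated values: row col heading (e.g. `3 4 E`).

Answer: 1 5 W

Derivation:
Step 1: on BLACK (2,6): turn L to N, flip to white, move to (1,6). |black|=1
Step 2: on WHITE (1,6): turn R to E, flip to black, move to (1,7). |black|=2
Step 3: on WHITE (1,7): turn R to S, flip to black, move to (2,7). |black|=3
Step 4: on WHITE (2,7): turn R to W, flip to black, move to (2,6). |black|=4
Step 5: on WHITE (2,6): turn R to N, flip to black, move to (1,6). |black|=5
Step 6: on BLACK (1,6): turn L to W, flip to white, move to (1,5). |black|=4
Step 7: on WHITE (1,5): turn R to N, flip to black, move to (0,5). |black|=5
Step 8: on WHITE (0,5): turn R to E, flip to black, move to (0,6). |black|=6
Step 9: on WHITE (0,6): turn R to S, flip to black, move to (1,6). |black|=7
Step 10: on WHITE (1,6): turn R to W, flip to black, move to (1,5). |black|=8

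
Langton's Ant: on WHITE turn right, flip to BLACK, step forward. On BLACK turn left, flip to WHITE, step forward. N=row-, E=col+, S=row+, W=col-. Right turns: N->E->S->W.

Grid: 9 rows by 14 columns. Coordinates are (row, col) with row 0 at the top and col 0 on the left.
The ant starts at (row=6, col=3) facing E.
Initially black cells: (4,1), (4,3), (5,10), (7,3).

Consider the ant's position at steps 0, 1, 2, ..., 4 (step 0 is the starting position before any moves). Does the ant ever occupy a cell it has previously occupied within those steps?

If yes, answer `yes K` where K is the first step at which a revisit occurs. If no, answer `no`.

Step 1: on WHITE (6,3): turn R to S, flip to black, move to (7,3). |black|=5 — new cell
Step 2: on BLACK (7,3): turn L to E, flip to white, move to (7,4). |black|=4 — new cell
Step 3: on WHITE (7,4): turn R to S, flip to black, move to (8,4). |black|=5 — new cell
Step 4: on WHITE (8,4): turn R to W, flip to black, move to (8,3). |black|=6 — new cell
No revisit within 4 steps.

Answer: no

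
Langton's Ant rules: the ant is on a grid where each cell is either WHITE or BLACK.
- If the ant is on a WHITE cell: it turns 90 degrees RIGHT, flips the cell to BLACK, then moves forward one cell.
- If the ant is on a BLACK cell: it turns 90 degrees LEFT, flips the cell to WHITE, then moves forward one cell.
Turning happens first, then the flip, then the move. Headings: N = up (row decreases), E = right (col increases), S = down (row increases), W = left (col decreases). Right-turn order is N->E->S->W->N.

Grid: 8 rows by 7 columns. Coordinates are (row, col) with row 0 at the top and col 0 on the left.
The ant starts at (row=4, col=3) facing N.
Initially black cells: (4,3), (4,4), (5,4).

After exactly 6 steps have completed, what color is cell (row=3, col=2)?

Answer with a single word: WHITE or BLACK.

Step 1: on BLACK (4,3): turn L to W, flip to white, move to (4,2). |black|=2
Step 2: on WHITE (4,2): turn R to N, flip to black, move to (3,2). |black|=3
Step 3: on WHITE (3,2): turn R to E, flip to black, move to (3,3). |black|=4
Step 4: on WHITE (3,3): turn R to S, flip to black, move to (4,3). |black|=5
Step 5: on WHITE (4,3): turn R to W, flip to black, move to (4,2). |black|=6
Step 6: on BLACK (4,2): turn L to S, flip to white, move to (5,2). |black|=5

Answer: BLACK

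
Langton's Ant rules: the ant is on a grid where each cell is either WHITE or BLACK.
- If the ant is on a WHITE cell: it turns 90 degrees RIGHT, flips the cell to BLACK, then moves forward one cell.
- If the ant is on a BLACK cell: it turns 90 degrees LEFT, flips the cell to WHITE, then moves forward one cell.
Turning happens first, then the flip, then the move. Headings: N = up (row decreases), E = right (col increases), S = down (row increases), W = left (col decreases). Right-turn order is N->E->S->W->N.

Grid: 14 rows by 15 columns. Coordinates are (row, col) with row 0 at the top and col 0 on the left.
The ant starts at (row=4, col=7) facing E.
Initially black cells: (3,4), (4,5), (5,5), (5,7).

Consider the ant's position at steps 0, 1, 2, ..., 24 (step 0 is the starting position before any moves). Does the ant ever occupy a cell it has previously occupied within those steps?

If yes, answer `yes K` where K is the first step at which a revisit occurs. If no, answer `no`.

Answer: yes 5

Derivation:
Step 1: on WHITE (4,7): turn R to S, flip to black, move to (5,7). |black|=5 — new cell
Step 2: on BLACK (5,7): turn L to E, flip to white, move to (5,8). |black|=4 — new cell
Step 3: on WHITE (5,8): turn R to S, flip to black, move to (6,8). |black|=5 — new cell
Step 4: on WHITE (6,8): turn R to W, flip to black, move to (6,7). |black|=6 — new cell
Step 5: on WHITE (6,7): turn R to N, flip to black, move to (5,7). |black|=7 — REVISIT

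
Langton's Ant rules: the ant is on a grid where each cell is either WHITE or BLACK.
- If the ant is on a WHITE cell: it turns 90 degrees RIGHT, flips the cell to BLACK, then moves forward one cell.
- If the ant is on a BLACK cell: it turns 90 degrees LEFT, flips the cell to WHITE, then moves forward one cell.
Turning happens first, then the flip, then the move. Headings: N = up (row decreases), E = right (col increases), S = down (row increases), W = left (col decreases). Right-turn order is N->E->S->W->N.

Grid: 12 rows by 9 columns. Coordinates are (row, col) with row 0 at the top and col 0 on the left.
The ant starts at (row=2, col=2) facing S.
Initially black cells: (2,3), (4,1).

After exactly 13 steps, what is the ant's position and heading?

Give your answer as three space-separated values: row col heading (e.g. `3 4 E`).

Step 1: on WHITE (2,2): turn R to W, flip to black, move to (2,1). |black|=3
Step 2: on WHITE (2,1): turn R to N, flip to black, move to (1,1). |black|=4
Step 3: on WHITE (1,1): turn R to E, flip to black, move to (1,2). |black|=5
Step 4: on WHITE (1,2): turn R to S, flip to black, move to (2,2). |black|=6
Step 5: on BLACK (2,2): turn L to E, flip to white, move to (2,3). |black|=5
Step 6: on BLACK (2,3): turn L to N, flip to white, move to (1,3). |black|=4
Step 7: on WHITE (1,3): turn R to E, flip to black, move to (1,4). |black|=5
Step 8: on WHITE (1,4): turn R to S, flip to black, move to (2,4). |black|=6
Step 9: on WHITE (2,4): turn R to W, flip to black, move to (2,3). |black|=7
Step 10: on WHITE (2,3): turn R to N, flip to black, move to (1,3). |black|=8
Step 11: on BLACK (1,3): turn L to W, flip to white, move to (1,2). |black|=7
Step 12: on BLACK (1,2): turn L to S, flip to white, move to (2,2). |black|=6
Step 13: on WHITE (2,2): turn R to W, flip to black, move to (2,1). |black|=7

Answer: 2 1 W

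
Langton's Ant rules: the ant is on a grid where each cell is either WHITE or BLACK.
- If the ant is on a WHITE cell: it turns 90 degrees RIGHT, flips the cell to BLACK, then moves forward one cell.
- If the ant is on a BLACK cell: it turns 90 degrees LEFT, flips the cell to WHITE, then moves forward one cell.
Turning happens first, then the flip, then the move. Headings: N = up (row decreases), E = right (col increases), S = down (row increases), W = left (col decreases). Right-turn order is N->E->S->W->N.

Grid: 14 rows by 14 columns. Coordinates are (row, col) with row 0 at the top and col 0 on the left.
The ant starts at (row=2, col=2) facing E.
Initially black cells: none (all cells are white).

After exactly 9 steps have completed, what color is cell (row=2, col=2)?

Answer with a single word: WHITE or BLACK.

Answer: BLACK

Derivation:
Step 1: on WHITE (2,2): turn R to S, flip to black, move to (3,2). |black|=1
Step 2: on WHITE (3,2): turn R to W, flip to black, move to (3,1). |black|=2
Step 3: on WHITE (3,1): turn R to N, flip to black, move to (2,1). |black|=3
Step 4: on WHITE (2,1): turn R to E, flip to black, move to (2,2). |black|=4
Step 5: on BLACK (2,2): turn L to N, flip to white, move to (1,2). |black|=3
Step 6: on WHITE (1,2): turn R to E, flip to black, move to (1,3). |black|=4
Step 7: on WHITE (1,3): turn R to S, flip to black, move to (2,3). |black|=5
Step 8: on WHITE (2,3): turn R to W, flip to black, move to (2,2). |black|=6
Step 9: on WHITE (2,2): turn R to N, flip to black, move to (1,2). |black|=7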